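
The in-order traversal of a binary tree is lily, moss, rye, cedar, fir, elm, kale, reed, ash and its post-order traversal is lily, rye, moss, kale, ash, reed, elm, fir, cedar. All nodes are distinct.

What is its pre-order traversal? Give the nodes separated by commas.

The last element of post-order is the root; it splits in-order into left and right subtrees.
Root cedar: left subtree has 3 nodes {lily, moss, rye}, right has 5 {fir, elm, kale, reed, ash}.
  Root moss: left subtree has 1 node {lily}, right has 1 {rye}.
  Root fir: left subtree has 0 nodes { }, right has 4 {elm, kale, reed, ash}.
    Root elm: left subtree has 0 nodes { }, right has 3 {kale, reed, ash}.
      Root reed: left subtree has 1 node {kale}, right has 1 {ash}.

cedar, moss, lily, rye, fir, elm, reed, kale, ash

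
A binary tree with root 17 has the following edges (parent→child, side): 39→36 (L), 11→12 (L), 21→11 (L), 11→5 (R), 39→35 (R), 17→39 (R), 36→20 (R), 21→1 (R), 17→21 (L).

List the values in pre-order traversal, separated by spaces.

Pre-order visits the node, then its left subtree, then its right subtree.
Visit 17.
At 17: go left to 21.
  Visit 21.
  At 21: go left to 11.
    Visit 11.
    At 11: go left to 12.
      12 is a leaf — visit 12.
    At 11: go right to 5.
      5 is a leaf — visit 5.
  At 21: go right to 1.
    1 is a leaf — visit 1.
At 17: go right to 39.
  Visit 39.
  At 39: go left to 36.
    Visit 36.
    At 36: no left child.
    At 36: go right to 20.
      20 is a leaf — visit 20.
  At 39: go right to 35.
    35 is a leaf — visit 35.

17 21 11 12 5 1 39 36 20 35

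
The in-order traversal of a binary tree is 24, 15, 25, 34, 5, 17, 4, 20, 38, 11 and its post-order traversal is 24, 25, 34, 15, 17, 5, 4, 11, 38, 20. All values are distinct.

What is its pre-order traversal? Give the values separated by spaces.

20 4 5 15 24 34 25 17 38 11

The last element of post-order is the root; it splits in-order into left and right subtrees.
Root 20: left subtree has 7 nodes {24, 15, 25, 34, 5, 17, 4}, right has 2 {38, 11}.
  Root 4: left subtree has 6 nodes {24, 15, 25, 34, 5, 17}, right has 0 { }.
    Root 5: left subtree has 4 nodes {24, 15, 25, 34}, right has 1 {17}.
      Root 15: left subtree has 1 node {24}, right has 2 {25, 34}.
        Root 34: left subtree has 1 node {25}, right has 0 { }.
  Root 38: left subtree has 0 nodes { }, right has 1 {11}.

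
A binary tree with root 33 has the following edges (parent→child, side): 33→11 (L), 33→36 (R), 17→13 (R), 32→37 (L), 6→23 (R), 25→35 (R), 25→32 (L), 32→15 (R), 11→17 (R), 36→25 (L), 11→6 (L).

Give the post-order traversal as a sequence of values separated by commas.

23, 6, 13, 17, 11, 37, 15, 32, 35, 25, 36, 33

Post-order visits the left subtree, then the right subtree, then the node.
At 33: go left to 11.
  At 11: go left to 6.
    At 6: no left child.
    At 6: go right to 23.
      23 is a leaf — visit 23.
    Visit 6.
  At 11: go right to 17.
    At 17: no left child.
    At 17: go right to 13.
      13 is a leaf — visit 13.
    Visit 17.
  Visit 11.
At 33: go right to 36.
  At 36: go left to 25.
    At 25: go left to 32.
      At 32: go left to 37.
        37 is a leaf — visit 37.
      At 32: go right to 15.
        15 is a leaf — visit 15.
      Visit 32.
    At 25: go right to 35.
      35 is a leaf — visit 35.
    Visit 25.
  At 36: no right child.
  Visit 36.
Visit 33.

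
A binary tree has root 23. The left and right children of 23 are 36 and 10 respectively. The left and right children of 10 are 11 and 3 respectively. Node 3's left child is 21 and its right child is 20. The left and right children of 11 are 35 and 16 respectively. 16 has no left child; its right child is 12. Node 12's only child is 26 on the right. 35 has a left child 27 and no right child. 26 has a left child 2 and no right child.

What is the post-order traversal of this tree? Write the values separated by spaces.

36 27 35 2 26 12 16 11 21 20 3 10 23

Post-order visits the left subtree, then the right subtree, then the node.
At 23: go left to 36.
  36 is a leaf — visit 36.
At 23: go right to 10.
  At 10: go left to 11.
    At 11: go left to 35.
      At 35: go left to 27.
        27 is a leaf — visit 27.
      At 35: no right child.
      Visit 35.
    At 11: go right to 16.
      At 16: no left child.
      At 16: go right to 12.
        At 12: no left child.
        At 12: go right to 26.
          At 26: go left to 2.
            2 is a leaf — visit 2.
          At 26: no right child.
          Visit 26.
        Visit 12.
      Visit 16.
    Visit 11.
  At 10: go right to 3.
    At 3: go left to 21.
      21 is a leaf — visit 21.
    At 3: go right to 20.
      20 is a leaf — visit 20.
    Visit 3.
  Visit 10.
Visit 23.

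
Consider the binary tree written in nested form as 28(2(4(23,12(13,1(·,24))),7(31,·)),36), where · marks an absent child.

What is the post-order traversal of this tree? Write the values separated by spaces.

Post-order visits the left subtree, then the right subtree, then the node.
At 28: go left to 2.
  At 2: go left to 4.
    At 4: go left to 23.
      23 is a leaf — visit 23.
    At 4: go right to 12.
      At 12: go left to 13.
        13 is a leaf — visit 13.
      At 12: go right to 1.
        At 1: no left child.
        At 1: go right to 24.
          24 is a leaf — visit 24.
        Visit 1.
      Visit 12.
    Visit 4.
  At 2: go right to 7.
    At 7: go left to 31.
      31 is a leaf — visit 31.
    At 7: no right child.
    Visit 7.
  Visit 2.
At 28: go right to 36.
  36 is a leaf — visit 36.
Visit 28.

23 13 24 1 12 4 31 7 2 36 28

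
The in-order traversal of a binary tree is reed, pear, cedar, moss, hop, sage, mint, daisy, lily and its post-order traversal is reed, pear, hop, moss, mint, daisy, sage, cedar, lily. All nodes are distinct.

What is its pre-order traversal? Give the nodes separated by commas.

The last element of post-order is the root; it splits in-order into left and right subtrees.
Root lily: left subtree has 8 nodes {reed, pear, cedar, moss, hop, sage, mint, daisy}, right has 0 { }.
  Root cedar: left subtree has 2 nodes {reed, pear}, right has 5 {moss, hop, sage, mint, daisy}.
    Root pear: left subtree has 1 node {reed}, right has 0 { }.
    Root sage: left subtree has 2 nodes {moss, hop}, right has 2 {mint, daisy}.
      Root moss: left subtree has 0 nodes { }, right has 1 {hop}.
      Root daisy: left subtree has 1 node {mint}, right has 0 { }.

lily, cedar, pear, reed, sage, moss, hop, daisy, mint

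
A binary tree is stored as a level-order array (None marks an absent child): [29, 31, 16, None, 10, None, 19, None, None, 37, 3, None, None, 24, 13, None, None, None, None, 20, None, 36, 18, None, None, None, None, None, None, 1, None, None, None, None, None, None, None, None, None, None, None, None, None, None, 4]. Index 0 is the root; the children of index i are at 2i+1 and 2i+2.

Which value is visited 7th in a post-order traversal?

Post-order visits the left subtree, then the right subtree, then the node.
At 29: go left to 31.
  At 31: no left child.
  At 31: go right to 10.
    At 10: go left to 37.
      At 37: go left to 20.
        20 is a leaf — visit 20.
      At 37: no right child.
      Visit 37.
    At 10: go right to 3.
      At 3: go left to 36.
        At 36: no left child.
        At 36: go right to 4.
          4 is a leaf — visit 4.
        Visit 36.
      At 3: go right to 18.
        18 is a leaf — visit 18.
      Visit 3.
    Visit 10.
  Visit 31.
At 29: go right to 16.
  At 16: no left child.
  At 16: go right to 19.
    At 19: go left to 24.
      24 is a leaf — visit 24.
    At 19: go right to 13.
      At 13: go left to 1.
        1 is a leaf — visit 1.
      At 13: no right child.
      Visit 13.
    Visit 19.
  Visit 16.
Visit 29.
Full post-order sequence: 20, 37, 4, 36, 18, 3, 10, 31, 24, 1, 13, 19, 16, 29.

10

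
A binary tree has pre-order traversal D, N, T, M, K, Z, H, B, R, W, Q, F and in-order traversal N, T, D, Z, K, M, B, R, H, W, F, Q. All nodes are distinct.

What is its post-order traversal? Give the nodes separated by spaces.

The first element of pre-order is the root; it splits in-order into left and right subtrees.
Root D: left subtree has 2 nodes {N, T}, right has 9 {Z, K, M, B, R, H, W, F, Q}.
  Root N: left subtree has 0 nodes { }, right has 1 {T}.
  Root M: left subtree has 2 nodes {Z, K}, right has 6 {B, R, H, W, F, Q}.
    Root K: left subtree has 1 node {Z}, right has 0 { }.
    Root H: left subtree has 2 nodes {B, R}, right has 3 {W, F, Q}.
      Root B: left subtree has 0 nodes { }, right has 1 {R}.
      Root W: left subtree has 0 nodes { }, right has 2 {F, Q}.
        Root Q: left subtree has 1 node {F}, right has 0 { }.

T N Z K R B F Q W H M D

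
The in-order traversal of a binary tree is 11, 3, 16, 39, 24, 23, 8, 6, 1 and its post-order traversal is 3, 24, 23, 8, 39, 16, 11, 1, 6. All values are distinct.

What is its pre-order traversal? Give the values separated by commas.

6, 11, 16, 3, 39, 8, 23, 24, 1

The last element of post-order is the root; it splits in-order into left and right subtrees.
Root 6: left subtree has 7 nodes {11, 3, 16, 39, 24, 23, 8}, right has 1 {1}.
  Root 11: left subtree has 0 nodes { }, right has 6 {3, 16, 39, 24, 23, 8}.
    Root 16: left subtree has 1 node {3}, right has 4 {39, 24, 23, 8}.
      Root 39: left subtree has 0 nodes { }, right has 3 {24, 23, 8}.
        Root 8: left subtree has 2 nodes {24, 23}, right has 0 { }.
          Root 23: left subtree has 1 node {24}, right has 0 { }.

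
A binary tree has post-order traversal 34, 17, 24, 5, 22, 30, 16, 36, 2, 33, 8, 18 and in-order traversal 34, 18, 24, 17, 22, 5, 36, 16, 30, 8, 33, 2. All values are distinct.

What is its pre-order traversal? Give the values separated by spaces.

18 34 8 36 22 24 17 5 16 30 33 2

The last element of post-order is the root; it splits in-order into left and right subtrees.
Root 18: left subtree has 1 node {34}, right has 10 {24, 17, 22, 5, 36, 16, 30, 8, 33, 2}.
  Root 8: left subtree has 7 nodes {24, 17, 22, 5, 36, 16, 30}, right has 2 {33, 2}.
    Root 36: left subtree has 4 nodes {24, 17, 22, 5}, right has 2 {16, 30}.
      Root 22: left subtree has 2 nodes {24, 17}, right has 1 {5}.
        Root 24: left subtree has 0 nodes { }, right has 1 {17}.
      Root 16: left subtree has 0 nodes { }, right has 1 {30}.
    Root 33: left subtree has 0 nodes { }, right has 1 {2}.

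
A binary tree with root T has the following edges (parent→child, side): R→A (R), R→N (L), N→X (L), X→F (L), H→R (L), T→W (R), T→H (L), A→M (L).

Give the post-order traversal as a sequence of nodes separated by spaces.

Post-order visits the left subtree, then the right subtree, then the node.
At T: go left to H.
  At H: go left to R.
    At R: go left to N.
      At N: go left to X.
        At X: go left to F.
          F is a leaf — visit F.
        At X: no right child.
        Visit X.
      At N: no right child.
      Visit N.
    At R: go right to A.
      At A: go left to M.
        M is a leaf — visit M.
      At A: no right child.
      Visit A.
    Visit R.
  At H: no right child.
  Visit H.
At T: go right to W.
  W is a leaf — visit W.
Visit T.

F X N M A R H W T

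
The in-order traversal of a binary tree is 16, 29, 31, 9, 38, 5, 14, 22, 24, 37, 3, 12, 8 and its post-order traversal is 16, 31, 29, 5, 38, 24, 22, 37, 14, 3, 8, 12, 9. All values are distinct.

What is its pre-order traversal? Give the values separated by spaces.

9 29 16 31 12 3 14 38 5 37 22 24 8

The last element of post-order is the root; it splits in-order into left and right subtrees.
Root 9: left subtree has 3 nodes {16, 29, 31}, right has 9 {38, 5, 14, 22, 24, 37, 3, 12, 8}.
  Root 29: left subtree has 1 node {16}, right has 1 {31}.
  Root 12: left subtree has 7 nodes {38, 5, 14, 22, 24, 37, 3}, right has 1 {8}.
    Root 3: left subtree has 6 nodes {38, 5, 14, 22, 24, 37}, right has 0 { }.
      Root 14: left subtree has 2 nodes {38, 5}, right has 3 {22, 24, 37}.
        Root 38: left subtree has 0 nodes { }, right has 1 {5}.
        Root 37: left subtree has 2 nodes {22, 24}, right has 0 { }.
          Root 22: left subtree has 0 nodes { }, right has 1 {24}.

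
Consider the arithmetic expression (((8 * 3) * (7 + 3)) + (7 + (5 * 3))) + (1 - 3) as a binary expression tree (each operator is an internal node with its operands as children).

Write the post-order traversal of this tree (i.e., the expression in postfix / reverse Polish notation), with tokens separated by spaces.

8 3 * 7 3 + * 7 5 3 * + + 1 3 - +

Post-order on an expression tree gives postfix notation: for each operator, emit left operand, right operand, then the operator.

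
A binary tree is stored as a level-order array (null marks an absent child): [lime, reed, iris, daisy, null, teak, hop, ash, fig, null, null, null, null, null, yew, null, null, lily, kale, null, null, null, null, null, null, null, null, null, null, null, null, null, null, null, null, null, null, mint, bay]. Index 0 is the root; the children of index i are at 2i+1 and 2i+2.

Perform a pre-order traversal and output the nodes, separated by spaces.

lime reed daisy ash fig lily kale mint bay iris teak hop yew

Pre-order visits the node, then its left subtree, then its right subtree.
Visit lime.
At lime: go left to reed.
  Visit reed.
  At reed: go left to daisy.
    Visit daisy.
    At daisy: go left to ash.
      ash is a leaf — visit ash.
    At daisy: go right to fig.
      Visit fig.
      At fig: go left to lily.
        lily is a leaf — visit lily.
      At fig: go right to kale.
        Visit kale.
        At kale: go left to mint.
          mint is a leaf — visit mint.
        At kale: go right to bay.
          bay is a leaf — visit bay.
  At reed: no right child.
At lime: go right to iris.
  Visit iris.
  At iris: go left to teak.
    teak is a leaf — visit teak.
  At iris: go right to hop.
    Visit hop.
    At hop: no left child.
    At hop: go right to yew.
      yew is a leaf — visit yew.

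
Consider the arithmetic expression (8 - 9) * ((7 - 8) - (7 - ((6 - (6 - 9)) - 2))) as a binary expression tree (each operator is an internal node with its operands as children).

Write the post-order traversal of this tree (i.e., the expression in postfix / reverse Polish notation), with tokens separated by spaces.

8 9 - 7 8 - 7 6 6 9 - - 2 - - - *

Post-order on an expression tree gives postfix notation: for each operator, emit left operand, right operand, then the operator.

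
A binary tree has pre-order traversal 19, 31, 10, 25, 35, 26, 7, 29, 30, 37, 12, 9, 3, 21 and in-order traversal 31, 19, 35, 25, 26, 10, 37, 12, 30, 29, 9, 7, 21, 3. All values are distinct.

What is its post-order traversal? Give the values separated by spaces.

The first element of pre-order is the root; it splits in-order into left and right subtrees.
Root 19: left subtree has 1 node {31}, right has 12 {35, 25, 26, 10, 37, 12, 30, 29, 9, 7, 21, 3}.
  Root 10: left subtree has 3 nodes {35, 25, 26}, right has 8 {37, 12, 30, 29, 9, 7, 21, 3}.
    Root 25: left subtree has 1 node {35}, right has 1 {26}.
    Root 7: left subtree has 5 nodes {37, 12, 30, 29, 9}, right has 2 {21, 3}.
      Root 29: left subtree has 3 nodes {37, 12, 30}, right has 1 {9}.
        Root 30: left subtree has 2 nodes {37, 12}, right has 0 { }.
          Root 37: left subtree has 0 nodes { }, right has 1 {12}.
      Root 3: left subtree has 1 node {21}, right has 0 { }.

31 35 26 25 12 37 30 9 29 21 3 7 10 19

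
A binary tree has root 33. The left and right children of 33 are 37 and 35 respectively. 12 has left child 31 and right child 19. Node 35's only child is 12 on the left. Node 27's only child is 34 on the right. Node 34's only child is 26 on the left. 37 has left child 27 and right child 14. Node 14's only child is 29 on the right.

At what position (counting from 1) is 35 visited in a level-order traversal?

Level-order visits nodes level by level from the root, left to right within each level.
Level 0: 33
Level 1: 37, 35
Level 2: 27, 14, 12
Level 3: 34, 29, 31, 19
Level 4: 26
Full level-order sequence: 33, 37, 35, 27, 14, 12, 34, 29, 31, 19, 26.

3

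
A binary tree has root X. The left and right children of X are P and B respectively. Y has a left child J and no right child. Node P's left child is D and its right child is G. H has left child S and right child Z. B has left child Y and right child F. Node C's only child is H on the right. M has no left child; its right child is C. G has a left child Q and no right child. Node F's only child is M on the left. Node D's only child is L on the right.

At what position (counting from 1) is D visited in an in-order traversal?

In-order visits the left subtree, then the node, then the right subtree.
At X: go left to P.
  At P: go left to D.
    At D: no left child.
    Visit D.
    At D: go right to L.
      L is a leaf — visit L.
  Visit P.
  At P: go right to G.
    At G: go left to Q.
      Q is a leaf — visit Q.
    Visit G.
    At G: no right child.
Visit X.
At X: go right to B.
  At B: go left to Y.
    At Y: go left to J.
      J is a leaf — visit J.
    Visit Y.
    At Y: no right child.
  Visit B.
  At B: go right to F.
    At F: go left to M.
      At M: no left child.
      Visit M.
      At M: go right to C.
        At C: no left child.
        Visit C.
        At C: go right to H.
          At H: go left to S.
            S is a leaf — visit S.
          Visit H.
          At H: go right to Z.
            Z is a leaf — visit Z.
    Visit F.
    At F: no right child.
Full in-order sequence: D, L, P, Q, G, X, J, Y, B, M, C, S, H, Z, F.

1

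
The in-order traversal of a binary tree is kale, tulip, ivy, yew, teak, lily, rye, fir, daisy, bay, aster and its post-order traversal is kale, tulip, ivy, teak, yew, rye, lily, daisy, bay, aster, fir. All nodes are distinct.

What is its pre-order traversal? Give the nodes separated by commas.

The last element of post-order is the root; it splits in-order into left and right subtrees.
Root fir: left subtree has 7 nodes {kale, tulip, ivy, yew, teak, lily, rye}, right has 3 {daisy, bay, aster}.
  Root lily: left subtree has 5 nodes {kale, tulip, ivy, yew, teak}, right has 1 {rye}.
    Root yew: left subtree has 3 nodes {kale, tulip, ivy}, right has 1 {teak}.
      Root ivy: left subtree has 2 nodes {kale, tulip}, right has 0 { }.
        Root tulip: left subtree has 1 node {kale}, right has 0 { }.
  Root aster: left subtree has 2 nodes {daisy, bay}, right has 0 { }.
    Root bay: left subtree has 1 node {daisy}, right has 0 { }.

fir, lily, yew, ivy, tulip, kale, teak, rye, aster, bay, daisy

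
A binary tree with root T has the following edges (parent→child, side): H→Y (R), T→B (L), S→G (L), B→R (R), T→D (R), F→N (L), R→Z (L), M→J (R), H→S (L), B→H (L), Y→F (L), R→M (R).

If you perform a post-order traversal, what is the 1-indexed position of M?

9

Post-order visits the left subtree, then the right subtree, then the node.
At T: go left to B.
  At B: go left to H.
    At H: go left to S.
      At S: go left to G.
        G is a leaf — visit G.
      At S: no right child.
      Visit S.
    At H: go right to Y.
      At Y: go left to F.
        At F: go left to N.
          N is a leaf — visit N.
        At F: no right child.
        Visit F.
      At Y: no right child.
      Visit Y.
    Visit H.
  At B: go right to R.
    At R: go left to Z.
      Z is a leaf — visit Z.
    At R: go right to M.
      At M: no left child.
      At M: go right to J.
        J is a leaf — visit J.
      Visit M.
    Visit R.
  Visit B.
At T: go right to D.
  D is a leaf — visit D.
Visit T.
Full post-order sequence: G, S, N, F, Y, H, Z, J, M, R, B, D, T.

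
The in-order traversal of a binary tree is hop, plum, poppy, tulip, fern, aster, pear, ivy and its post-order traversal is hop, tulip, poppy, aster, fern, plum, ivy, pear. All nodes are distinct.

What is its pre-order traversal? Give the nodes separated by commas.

pear, plum, hop, fern, poppy, tulip, aster, ivy

The last element of post-order is the root; it splits in-order into left and right subtrees.
Root pear: left subtree has 6 nodes {hop, plum, poppy, tulip, fern, aster}, right has 1 {ivy}.
  Root plum: left subtree has 1 node {hop}, right has 4 {poppy, tulip, fern, aster}.
    Root fern: left subtree has 2 nodes {poppy, tulip}, right has 1 {aster}.
      Root poppy: left subtree has 0 nodes { }, right has 1 {tulip}.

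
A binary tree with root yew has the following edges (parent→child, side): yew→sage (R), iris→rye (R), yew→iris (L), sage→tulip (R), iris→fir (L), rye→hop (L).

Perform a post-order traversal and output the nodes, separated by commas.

Post-order visits the left subtree, then the right subtree, then the node.
At yew: go left to iris.
  At iris: go left to fir.
    fir is a leaf — visit fir.
  At iris: go right to rye.
    At rye: go left to hop.
      hop is a leaf — visit hop.
    At rye: no right child.
    Visit rye.
  Visit iris.
At yew: go right to sage.
  At sage: no left child.
  At sage: go right to tulip.
    tulip is a leaf — visit tulip.
  Visit sage.
Visit yew.

fir, hop, rye, iris, tulip, sage, yew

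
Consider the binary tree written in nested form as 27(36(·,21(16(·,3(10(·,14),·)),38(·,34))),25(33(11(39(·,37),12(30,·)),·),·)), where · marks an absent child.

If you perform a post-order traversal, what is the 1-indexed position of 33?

14

Post-order visits the left subtree, then the right subtree, then the node.
At 27: go left to 36.
  At 36: no left child.
  At 36: go right to 21.
    At 21: go left to 16.
      At 16: no left child.
      At 16: go right to 3.
        At 3: go left to 10.
          At 10: no left child.
          At 10: go right to 14.
            14 is a leaf — visit 14.
          Visit 10.
        At 3: no right child.
        Visit 3.
      Visit 16.
    At 21: go right to 38.
      At 38: no left child.
      At 38: go right to 34.
        34 is a leaf — visit 34.
      Visit 38.
    Visit 21.
  Visit 36.
At 27: go right to 25.
  At 25: go left to 33.
    At 33: go left to 11.
      At 11: go left to 39.
        At 39: no left child.
        At 39: go right to 37.
          37 is a leaf — visit 37.
        Visit 39.
      At 11: go right to 12.
        At 12: go left to 30.
          30 is a leaf — visit 30.
        At 12: no right child.
        Visit 12.
      Visit 11.
    At 33: no right child.
    Visit 33.
  At 25: no right child.
  Visit 25.
Visit 27.
Full post-order sequence: 14, 10, 3, 16, 34, 38, 21, 36, 37, 39, 30, 12, 11, 33, 25, 27.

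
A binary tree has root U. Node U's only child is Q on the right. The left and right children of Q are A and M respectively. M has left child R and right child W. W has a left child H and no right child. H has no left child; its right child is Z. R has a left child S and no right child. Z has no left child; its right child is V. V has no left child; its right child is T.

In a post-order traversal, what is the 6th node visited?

Post-order visits the left subtree, then the right subtree, then the node.
At U: no left child.
At U: go right to Q.
  At Q: go left to A.
    A is a leaf — visit A.
  At Q: go right to M.
    At M: go left to R.
      At R: go left to S.
        S is a leaf — visit S.
      At R: no right child.
      Visit R.
    At M: go right to W.
      At W: go left to H.
        At H: no left child.
        At H: go right to Z.
          At Z: no left child.
          At Z: go right to V.
            At V: no left child.
            At V: go right to T.
              T is a leaf — visit T.
            Visit V.
          Visit Z.
        Visit H.
      At W: no right child.
      Visit W.
    Visit M.
  Visit Q.
Visit U.
Full post-order sequence: A, S, R, T, V, Z, H, W, M, Q, U.

Z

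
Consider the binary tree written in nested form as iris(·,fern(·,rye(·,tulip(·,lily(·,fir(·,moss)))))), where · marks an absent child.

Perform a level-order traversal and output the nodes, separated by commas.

iris, fern, rye, tulip, lily, fir, moss

Level-order visits nodes level by level from the root, left to right within each level.
Level 0: iris
Level 1: fern
Level 2: rye
Level 3: tulip
Level 4: lily
Level 5: fir
Level 6: moss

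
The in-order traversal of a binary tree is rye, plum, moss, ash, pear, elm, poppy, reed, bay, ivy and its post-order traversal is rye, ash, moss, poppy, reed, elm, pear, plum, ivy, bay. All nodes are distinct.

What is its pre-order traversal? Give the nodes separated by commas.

bay, plum, rye, pear, moss, ash, elm, reed, poppy, ivy

The last element of post-order is the root; it splits in-order into left and right subtrees.
Root bay: left subtree has 8 nodes {rye, plum, moss, ash, pear, elm, poppy, reed}, right has 1 {ivy}.
  Root plum: left subtree has 1 node {rye}, right has 6 {moss, ash, pear, elm, poppy, reed}.
    Root pear: left subtree has 2 nodes {moss, ash}, right has 3 {elm, poppy, reed}.
      Root moss: left subtree has 0 nodes { }, right has 1 {ash}.
      Root elm: left subtree has 0 nodes { }, right has 2 {poppy, reed}.
        Root reed: left subtree has 1 node {poppy}, right has 0 { }.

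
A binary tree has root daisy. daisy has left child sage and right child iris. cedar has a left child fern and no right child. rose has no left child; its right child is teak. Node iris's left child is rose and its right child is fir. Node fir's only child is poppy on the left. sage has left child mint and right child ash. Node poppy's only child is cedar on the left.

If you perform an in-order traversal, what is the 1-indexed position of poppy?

In-order visits the left subtree, then the node, then the right subtree.
At daisy: go left to sage.
  At sage: go left to mint.
    mint is a leaf — visit mint.
  Visit sage.
  At sage: go right to ash.
    ash is a leaf — visit ash.
Visit daisy.
At daisy: go right to iris.
  At iris: go left to rose.
    At rose: no left child.
    Visit rose.
    At rose: go right to teak.
      teak is a leaf — visit teak.
  Visit iris.
  At iris: go right to fir.
    At fir: go left to poppy.
      At poppy: go left to cedar.
        At cedar: go left to fern.
          fern is a leaf — visit fern.
        Visit cedar.
        At cedar: no right child.
      Visit poppy.
      At poppy: no right child.
    Visit fir.
    At fir: no right child.
Full in-order sequence: mint, sage, ash, daisy, rose, teak, iris, fern, cedar, poppy, fir.

10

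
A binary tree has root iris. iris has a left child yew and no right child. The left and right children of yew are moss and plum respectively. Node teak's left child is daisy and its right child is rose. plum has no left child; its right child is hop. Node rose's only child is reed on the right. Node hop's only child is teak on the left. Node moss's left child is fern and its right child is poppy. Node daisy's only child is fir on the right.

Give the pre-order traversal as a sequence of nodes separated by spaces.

iris yew moss fern poppy plum hop teak daisy fir rose reed

Pre-order visits the node, then its left subtree, then its right subtree.
Visit iris.
At iris: go left to yew.
  Visit yew.
  At yew: go left to moss.
    Visit moss.
    At moss: go left to fern.
      fern is a leaf — visit fern.
    At moss: go right to poppy.
      poppy is a leaf — visit poppy.
  At yew: go right to plum.
    Visit plum.
    At plum: no left child.
    At plum: go right to hop.
      Visit hop.
      At hop: go left to teak.
        Visit teak.
        At teak: go left to daisy.
          Visit daisy.
          At daisy: no left child.
          At daisy: go right to fir.
            fir is a leaf — visit fir.
        At teak: go right to rose.
          Visit rose.
          At rose: no left child.
          At rose: go right to reed.
            reed is a leaf — visit reed.
      At hop: no right child.
At iris: no right child.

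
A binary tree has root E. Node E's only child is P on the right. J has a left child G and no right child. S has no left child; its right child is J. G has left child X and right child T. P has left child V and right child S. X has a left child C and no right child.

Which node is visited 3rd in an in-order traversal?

In-order visits the left subtree, then the node, then the right subtree.
At E: no left child.
Visit E.
At E: go right to P.
  At P: go left to V.
    V is a leaf — visit V.
  Visit P.
  At P: go right to S.
    At S: no left child.
    Visit S.
    At S: go right to J.
      At J: go left to G.
        At G: go left to X.
          At X: go left to C.
            C is a leaf — visit C.
          Visit X.
          At X: no right child.
        Visit G.
        At G: go right to T.
          T is a leaf — visit T.
      Visit J.
      At J: no right child.
Full in-order sequence: E, V, P, S, C, X, G, T, J.

P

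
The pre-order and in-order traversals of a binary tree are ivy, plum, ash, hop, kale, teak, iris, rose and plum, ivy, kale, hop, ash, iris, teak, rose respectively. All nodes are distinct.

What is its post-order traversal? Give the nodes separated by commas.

The first element of pre-order is the root; it splits in-order into left and right subtrees.
Root ivy: left subtree has 1 node {plum}, right has 6 {kale, hop, ash, iris, teak, rose}.
  Root ash: left subtree has 2 nodes {kale, hop}, right has 3 {iris, teak, rose}.
    Root hop: left subtree has 1 node {kale}, right has 0 { }.
    Root teak: left subtree has 1 node {iris}, right has 1 {rose}.

plum, kale, hop, iris, rose, teak, ash, ivy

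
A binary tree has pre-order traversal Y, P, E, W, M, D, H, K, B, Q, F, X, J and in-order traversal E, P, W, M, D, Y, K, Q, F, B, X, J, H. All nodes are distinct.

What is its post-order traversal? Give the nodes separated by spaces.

The first element of pre-order is the root; it splits in-order into left and right subtrees.
Root Y: left subtree has 5 nodes {E, P, W, M, D}, right has 7 {K, Q, F, B, X, J, H}.
  Root P: left subtree has 1 node {E}, right has 3 {W, M, D}.
    Root W: left subtree has 0 nodes { }, right has 2 {M, D}.
      Root M: left subtree has 0 nodes { }, right has 1 {D}.
  Root H: left subtree has 6 nodes {K, Q, F, B, X, J}, right has 0 { }.
    Root K: left subtree has 0 nodes { }, right has 5 {Q, F, B, X, J}.
      Root B: left subtree has 2 nodes {Q, F}, right has 2 {X, J}.
        Root Q: left subtree has 0 nodes { }, right has 1 {F}.
        Root X: left subtree has 0 nodes { }, right has 1 {J}.

E D M W P F Q J X B K H Y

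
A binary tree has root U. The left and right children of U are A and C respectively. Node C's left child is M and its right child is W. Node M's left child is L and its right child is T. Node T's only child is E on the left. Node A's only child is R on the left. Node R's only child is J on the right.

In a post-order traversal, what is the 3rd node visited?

Post-order visits the left subtree, then the right subtree, then the node.
At U: go left to A.
  At A: go left to R.
    At R: no left child.
    At R: go right to J.
      J is a leaf — visit J.
    Visit R.
  At A: no right child.
  Visit A.
At U: go right to C.
  At C: go left to M.
    At M: go left to L.
      L is a leaf — visit L.
    At M: go right to T.
      At T: go left to E.
        E is a leaf — visit E.
      At T: no right child.
      Visit T.
    Visit M.
  At C: go right to W.
    W is a leaf — visit W.
  Visit C.
Visit U.
Full post-order sequence: J, R, A, L, E, T, M, W, C, U.

A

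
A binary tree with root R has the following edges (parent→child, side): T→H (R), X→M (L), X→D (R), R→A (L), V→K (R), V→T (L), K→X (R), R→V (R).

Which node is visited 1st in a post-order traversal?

A

Post-order visits the left subtree, then the right subtree, then the node.
At R: go left to A.
  A is a leaf — visit A.
At R: go right to V.
  At V: go left to T.
    At T: no left child.
    At T: go right to H.
      H is a leaf — visit H.
    Visit T.
  At V: go right to K.
    At K: no left child.
    At K: go right to X.
      At X: go left to M.
        M is a leaf — visit M.
      At X: go right to D.
        D is a leaf — visit D.
      Visit X.
    Visit K.
  Visit V.
Visit R.
Full post-order sequence: A, H, T, M, D, X, K, V, R.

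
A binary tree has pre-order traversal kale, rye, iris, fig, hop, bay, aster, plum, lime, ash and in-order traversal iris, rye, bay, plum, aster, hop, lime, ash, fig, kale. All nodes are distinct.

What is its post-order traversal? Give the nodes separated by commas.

iris, plum, aster, bay, ash, lime, hop, fig, rye, kale

The first element of pre-order is the root; it splits in-order into left and right subtrees.
Root kale: left subtree has 9 nodes {iris, rye, bay, plum, aster, hop, lime, ash, fig}, right has 0 { }.
  Root rye: left subtree has 1 node {iris}, right has 7 {bay, plum, aster, hop, lime, ash, fig}.
    Root fig: left subtree has 6 nodes {bay, plum, aster, hop, lime, ash}, right has 0 { }.
      Root hop: left subtree has 3 nodes {bay, plum, aster}, right has 2 {lime, ash}.
        Root bay: left subtree has 0 nodes { }, right has 2 {plum, aster}.
          Root aster: left subtree has 1 node {plum}, right has 0 { }.
        Root lime: left subtree has 0 nodes { }, right has 1 {ash}.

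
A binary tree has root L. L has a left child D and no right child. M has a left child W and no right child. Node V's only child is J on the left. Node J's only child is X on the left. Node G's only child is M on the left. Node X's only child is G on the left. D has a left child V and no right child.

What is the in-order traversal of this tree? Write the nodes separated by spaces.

In-order visits the left subtree, then the node, then the right subtree.
At L: go left to D.
  At D: go left to V.
    At V: go left to J.
      At J: go left to X.
        At X: go left to G.
          At G: go left to M.
            At M: go left to W.
              W is a leaf — visit W.
            Visit M.
            At M: no right child.
          Visit G.
          At G: no right child.
        Visit X.
        At X: no right child.
      Visit J.
      At J: no right child.
    Visit V.
    At V: no right child.
  Visit D.
  At D: no right child.
Visit L.
At L: no right child.

W M G X J V D L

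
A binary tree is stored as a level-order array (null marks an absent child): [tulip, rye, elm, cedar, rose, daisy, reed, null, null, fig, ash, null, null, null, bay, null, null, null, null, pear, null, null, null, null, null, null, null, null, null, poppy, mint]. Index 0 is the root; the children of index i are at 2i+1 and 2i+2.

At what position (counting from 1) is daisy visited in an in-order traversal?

8

In-order visits the left subtree, then the node, then the right subtree.
At tulip: go left to rye.
  At rye: go left to cedar.
    cedar is a leaf — visit cedar.
  Visit rye.
  At rye: go right to rose.
    At rose: go left to fig.
      At fig: go left to pear.
        pear is a leaf — visit pear.
      Visit fig.
      At fig: no right child.
    Visit rose.
    At rose: go right to ash.
      ash is a leaf — visit ash.
Visit tulip.
At tulip: go right to elm.
  At elm: go left to daisy.
    daisy is a leaf — visit daisy.
  Visit elm.
  At elm: go right to reed.
    At reed: no left child.
    Visit reed.
    At reed: go right to bay.
      At bay: go left to poppy.
        poppy is a leaf — visit poppy.
      Visit bay.
      At bay: go right to mint.
        mint is a leaf — visit mint.
Full in-order sequence: cedar, rye, pear, fig, rose, ash, tulip, daisy, elm, reed, poppy, bay, mint.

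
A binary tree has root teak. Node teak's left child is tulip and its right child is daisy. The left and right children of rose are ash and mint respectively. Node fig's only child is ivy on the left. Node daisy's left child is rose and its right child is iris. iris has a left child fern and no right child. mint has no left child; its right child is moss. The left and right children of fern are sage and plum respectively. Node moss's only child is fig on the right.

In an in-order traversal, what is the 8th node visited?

In-order visits the left subtree, then the node, then the right subtree.
At teak: go left to tulip.
  tulip is a leaf — visit tulip.
Visit teak.
At teak: go right to daisy.
  At daisy: go left to rose.
    At rose: go left to ash.
      ash is a leaf — visit ash.
    Visit rose.
    At rose: go right to mint.
      At mint: no left child.
      Visit mint.
      At mint: go right to moss.
        At moss: no left child.
        Visit moss.
        At moss: go right to fig.
          At fig: go left to ivy.
            ivy is a leaf — visit ivy.
          Visit fig.
          At fig: no right child.
  Visit daisy.
  At daisy: go right to iris.
    At iris: go left to fern.
      At fern: go left to sage.
        sage is a leaf — visit sage.
      Visit fern.
      At fern: go right to plum.
        plum is a leaf — visit plum.
    Visit iris.
    At iris: no right child.
Full in-order sequence: tulip, teak, ash, rose, mint, moss, ivy, fig, daisy, sage, fern, plum, iris.

fig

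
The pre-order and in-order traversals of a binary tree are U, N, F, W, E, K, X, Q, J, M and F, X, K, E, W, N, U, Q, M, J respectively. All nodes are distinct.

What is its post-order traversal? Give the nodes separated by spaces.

The first element of pre-order is the root; it splits in-order into left and right subtrees.
Root U: left subtree has 6 nodes {F, X, K, E, W, N}, right has 3 {Q, M, J}.
  Root N: left subtree has 5 nodes {F, X, K, E, W}, right has 0 { }.
    Root F: left subtree has 0 nodes { }, right has 4 {X, K, E, W}.
      Root W: left subtree has 3 nodes {X, K, E}, right has 0 { }.
        Root E: left subtree has 2 nodes {X, K}, right has 0 { }.
          Root K: left subtree has 1 node {X}, right has 0 { }.
  Root Q: left subtree has 0 nodes { }, right has 2 {M, J}.
    Root J: left subtree has 1 node {M}, right has 0 { }.

X K E W F N M J Q U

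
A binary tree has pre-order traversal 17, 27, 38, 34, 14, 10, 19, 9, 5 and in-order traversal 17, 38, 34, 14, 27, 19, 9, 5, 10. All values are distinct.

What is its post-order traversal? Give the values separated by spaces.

The first element of pre-order is the root; it splits in-order into left and right subtrees.
Root 17: left subtree has 0 nodes { }, right has 8 {38, 34, 14, 27, 19, 9, 5, 10}.
  Root 27: left subtree has 3 nodes {38, 34, 14}, right has 4 {19, 9, 5, 10}.
    Root 38: left subtree has 0 nodes { }, right has 2 {34, 14}.
      Root 34: left subtree has 0 nodes { }, right has 1 {14}.
    Root 10: left subtree has 3 nodes {19, 9, 5}, right has 0 { }.
      Root 19: left subtree has 0 nodes { }, right has 2 {9, 5}.
        Root 9: left subtree has 0 nodes { }, right has 1 {5}.

14 34 38 5 9 19 10 27 17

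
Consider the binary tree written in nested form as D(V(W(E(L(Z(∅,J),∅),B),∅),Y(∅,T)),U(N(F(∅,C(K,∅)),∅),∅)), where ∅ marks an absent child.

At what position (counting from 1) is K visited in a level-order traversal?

Level-order visits nodes level by level from the root, left to right within each level.
Level 0: D
Level 1: V, U
Level 2: W, Y, N
Level 3: E, T, F
Level 4: L, B, C
Level 5: Z, K
Level 6: J
Full level-order sequence: D, V, U, W, Y, N, E, T, F, L, B, C, Z, K, J.

14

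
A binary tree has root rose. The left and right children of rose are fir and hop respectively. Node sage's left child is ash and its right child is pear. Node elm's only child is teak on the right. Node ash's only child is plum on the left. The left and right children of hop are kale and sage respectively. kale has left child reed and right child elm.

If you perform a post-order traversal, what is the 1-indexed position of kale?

5

Post-order visits the left subtree, then the right subtree, then the node.
At rose: go left to fir.
  fir is a leaf — visit fir.
At rose: go right to hop.
  At hop: go left to kale.
    At kale: go left to reed.
      reed is a leaf — visit reed.
    At kale: go right to elm.
      At elm: no left child.
      At elm: go right to teak.
        teak is a leaf — visit teak.
      Visit elm.
    Visit kale.
  At hop: go right to sage.
    At sage: go left to ash.
      At ash: go left to plum.
        plum is a leaf — visit plum.
      At ash: no right child.
      Visit ash.
    At sage: go right to pear.
      pear is a leaf — visit pear.
    Visit sage.
  Visit hop.
Visit rose.
Full post-order sequence: fir, reed, teak, elm, kale, plum, ash, pear, sage, hop, rose.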